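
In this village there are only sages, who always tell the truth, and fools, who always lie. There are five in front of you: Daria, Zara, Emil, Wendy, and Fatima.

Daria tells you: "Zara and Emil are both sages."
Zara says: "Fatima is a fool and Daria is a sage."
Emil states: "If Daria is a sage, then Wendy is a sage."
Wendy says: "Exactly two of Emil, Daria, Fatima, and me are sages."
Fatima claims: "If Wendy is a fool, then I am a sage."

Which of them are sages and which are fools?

Consider Daria. Suppose Daria is a sage.
Then no assignment of the remaining roles makes every statement match its speaker's type — contradiction.
So Daria is a fool.
With that fixed, Zara's statement is false, so Zara is a fool.
With that fixed, Emil's statement is true, so Emil is a sage.
Consider Wendy. Suppose Wendy is a sage.
Then no assignment of the remaining roles makes every statement match its speaker's type — contradiction.
So Wendy is a fool.
Consider Fatima. Suppose Fatima is a sage.
Then Wendy's statement comes out true, contradicting Wendy being a fool.
So Fatima is a fool.

Daria: fool, Zara: fool, Emil: sage, Wendy: fool, Fatima: fool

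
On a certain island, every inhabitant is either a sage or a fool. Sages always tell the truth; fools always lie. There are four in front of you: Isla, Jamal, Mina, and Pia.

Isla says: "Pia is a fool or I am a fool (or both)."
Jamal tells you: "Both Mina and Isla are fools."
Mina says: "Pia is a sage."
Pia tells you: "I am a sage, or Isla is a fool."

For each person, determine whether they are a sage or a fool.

Consider Isla. Suppose Isla is a fool.
Then Isla's own statement would have to be false, but it can't be — contradiction.
So Isla is a sage.
With that fixed, Jamal's statement is false, so Jamal is a fool.
Consider Mina. Suppose Mina is a sage.
Then no assignment of the remaining roles makes every statement match its speaker's type — contradiction.
So Mina is a fool.
Consider Pia. Suppose Pia is a sage.
Then Isla's statement comes out false, contradicting Isla being a sage.
So Pia is a fool.

Isla: sage, Jamal: fool, Mina: fool, Pia: fool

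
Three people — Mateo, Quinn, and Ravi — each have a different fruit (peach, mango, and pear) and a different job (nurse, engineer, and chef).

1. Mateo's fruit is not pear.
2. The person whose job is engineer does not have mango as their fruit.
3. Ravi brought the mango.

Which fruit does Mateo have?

Clue 1 rules out pear for Mateo's fruit.
With clues 1–3, mango is impossible for Mateo's fruit.
That leaves peach.

peach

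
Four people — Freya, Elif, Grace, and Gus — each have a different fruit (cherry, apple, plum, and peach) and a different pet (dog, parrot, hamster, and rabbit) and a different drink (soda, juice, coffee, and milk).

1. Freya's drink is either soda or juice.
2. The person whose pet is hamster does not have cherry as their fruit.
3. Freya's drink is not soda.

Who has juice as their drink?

Freya

With clues 1–3, Elif, Grace, and Gus are impossible for the one with drink juice.
That leaves Freya.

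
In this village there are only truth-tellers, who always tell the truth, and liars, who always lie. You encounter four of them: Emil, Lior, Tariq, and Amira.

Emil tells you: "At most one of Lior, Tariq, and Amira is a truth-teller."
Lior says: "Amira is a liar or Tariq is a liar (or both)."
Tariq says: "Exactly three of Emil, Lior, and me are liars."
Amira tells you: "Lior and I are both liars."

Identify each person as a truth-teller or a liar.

Emil: truth-teller, Lior: truth-teller, Tariq: liar, Amira: liar

Consider Emil. Suppose Emil is a liar.
Then no assignment of the remaining roles makes every statement match its speaker's type — contradiction.
So Emil is a truth-teller.
With that fixed, Tariq's statement is false, so Tariq is a liar.
With that fixed, Lior's statement is true, so Lior is a truth-teller.
With that fixed, Amira's statement is false, so Amira is a liar.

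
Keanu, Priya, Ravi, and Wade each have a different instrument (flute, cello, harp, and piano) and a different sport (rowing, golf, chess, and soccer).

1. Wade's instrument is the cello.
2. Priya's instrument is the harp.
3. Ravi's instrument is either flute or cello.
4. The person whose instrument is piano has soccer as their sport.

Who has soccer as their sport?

With clues 1–4, Priya, Ravi, and Wade are impossible for the one with sport soccer.
That leaves Keanu.

Keanu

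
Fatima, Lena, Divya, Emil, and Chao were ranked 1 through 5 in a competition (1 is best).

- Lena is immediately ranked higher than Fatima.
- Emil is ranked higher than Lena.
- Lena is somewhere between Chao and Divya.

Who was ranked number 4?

Fatima

With clues 1–2, Emil is ruled out for rank 4.
With clues 1–3, Chao, Divya, and Lena are ruled out for rank 4.
So rank 4 is Fatima.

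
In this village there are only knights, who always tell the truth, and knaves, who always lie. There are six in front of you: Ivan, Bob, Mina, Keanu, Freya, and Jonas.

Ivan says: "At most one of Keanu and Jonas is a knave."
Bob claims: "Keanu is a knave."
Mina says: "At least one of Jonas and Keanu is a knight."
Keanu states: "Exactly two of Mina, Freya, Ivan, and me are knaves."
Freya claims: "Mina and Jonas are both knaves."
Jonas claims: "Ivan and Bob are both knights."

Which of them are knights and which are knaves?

Consider Ivan. Suppose Ivan is a knight.
Then no assignment of the remaining roles makes every statement match its speaker's type — contradiction.
So Ivan is a knave.
With that fixed, Jonas's statement is false, so Jonas is a knave.
Consider Bob. Suppose Bob is a knave.
Then no assignment of the remaining roles makes every statement match its speaker's type — contradiction.
So Bob is a knight.
Consider Mina. Suppose Mina is a knight.
Then no assignment of the remaining roles makes every statement match its speaker's type — contradiction.
So Mina is a knave.
With that fixed, Freya's statement is true, so Freya is a knight.
Consider Keanu. Suppose Keanu is a knight.
Then Ivan's statement comes out true, contradicting Ivan being a knave.
So Keanu is a knave.

Ivan: knave, Bob: knight, Mina: knave, Keanu: knave, Freya: knight, Jonas: knave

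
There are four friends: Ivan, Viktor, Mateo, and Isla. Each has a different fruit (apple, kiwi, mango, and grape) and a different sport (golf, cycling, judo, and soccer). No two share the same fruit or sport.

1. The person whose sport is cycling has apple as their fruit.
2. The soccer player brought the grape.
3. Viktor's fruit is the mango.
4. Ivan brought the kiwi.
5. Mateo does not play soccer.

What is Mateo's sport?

cycling

With clues 1–4, golf and judo are impossible for Mateo's sport.
With clues 1–5, soccer is impossible for Mateo's sport.
That leaves cycling.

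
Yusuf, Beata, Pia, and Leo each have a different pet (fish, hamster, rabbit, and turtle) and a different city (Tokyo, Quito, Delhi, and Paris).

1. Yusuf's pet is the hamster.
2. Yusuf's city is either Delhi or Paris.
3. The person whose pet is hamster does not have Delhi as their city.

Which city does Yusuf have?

With clues 1–2, Quito and Tokyo are impossible for Yusuf's city.
With clues 1–3, Delhi is impossible for Yusuf's city.
That leaves Paris.

Paris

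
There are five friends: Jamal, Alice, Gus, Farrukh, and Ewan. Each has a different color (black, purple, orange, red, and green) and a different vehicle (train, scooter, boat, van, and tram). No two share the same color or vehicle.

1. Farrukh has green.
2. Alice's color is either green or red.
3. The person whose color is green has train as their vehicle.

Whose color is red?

Clue 1 rules out Farrukh for the one with color red.
With clues 1–2, Ewan, Gus, and Jamal are impossible for the one with color red.
That leaves Alice.

Alice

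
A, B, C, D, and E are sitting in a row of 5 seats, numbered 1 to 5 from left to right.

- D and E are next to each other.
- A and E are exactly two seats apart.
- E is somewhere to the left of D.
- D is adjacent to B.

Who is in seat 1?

A

With clues 1–3, D is ruled out for seat 1.
With clues 1–4, B, C, and E are ruled out for seat 1.
So seat 1 is A.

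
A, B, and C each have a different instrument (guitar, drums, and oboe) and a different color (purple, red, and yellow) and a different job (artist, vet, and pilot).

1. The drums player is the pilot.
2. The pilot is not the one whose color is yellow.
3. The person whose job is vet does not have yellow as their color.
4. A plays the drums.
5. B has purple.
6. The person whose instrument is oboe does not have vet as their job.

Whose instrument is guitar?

With clues 1–4, A is impossible for the one with instrument guitar.
With clues 1–6, C is impossible for the one with instrument guitar.
That leaves B.

B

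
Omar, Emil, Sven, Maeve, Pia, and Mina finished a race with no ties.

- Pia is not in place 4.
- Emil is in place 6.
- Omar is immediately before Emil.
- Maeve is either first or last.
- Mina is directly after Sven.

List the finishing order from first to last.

Maeve, Pia, Sven, Mina, Omar, Emil

From clue 1: Pia is in {1,2,3,5,6}.
From clues 1–2: Emil → place 6.
From clues 1–3: Omar → place 5.
From clues 1–4: Maeve → place 1.
From clues 1–5: Pia → place 2, Sven → place 3, Mina → place 4.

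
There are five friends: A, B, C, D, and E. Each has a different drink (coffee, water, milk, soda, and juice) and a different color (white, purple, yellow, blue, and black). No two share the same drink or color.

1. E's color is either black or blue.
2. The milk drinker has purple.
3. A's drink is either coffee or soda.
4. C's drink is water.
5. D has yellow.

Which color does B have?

purple

With clues 1–5, black, blue, white, and yellow are impossible for B's color.
That leaves purple.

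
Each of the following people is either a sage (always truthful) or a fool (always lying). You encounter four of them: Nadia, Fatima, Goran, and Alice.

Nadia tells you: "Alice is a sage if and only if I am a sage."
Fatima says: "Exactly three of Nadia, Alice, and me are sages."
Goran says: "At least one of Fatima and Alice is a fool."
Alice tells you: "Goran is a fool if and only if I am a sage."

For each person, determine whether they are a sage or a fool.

Consider Nadia. Suppose Nadia is a fool.
Then no assignment of the remaining roles makes every statement match its speaker's type — contradiction.
So Nadia is a sage.
Consider Fatima. Suppose Fatima is a fool.
Then no assignment of the remaining roles makes every statement match its speaker's type — contradiction.
So Fatima is a sage.
Consider Goran. Suppose Goran is a sage.
Then whichever role Alice has, Alice's statement has the wrong truth value — contradiction.
So Goran is a fool.
Consider Alice. Suppose Alice is a fool.
Then Nadia's statement comes out false, contradicting Nadia being a sage.
So Alice is a sage.

Nadia: sage, Fatima: sage, Goran: fool, Alice: sage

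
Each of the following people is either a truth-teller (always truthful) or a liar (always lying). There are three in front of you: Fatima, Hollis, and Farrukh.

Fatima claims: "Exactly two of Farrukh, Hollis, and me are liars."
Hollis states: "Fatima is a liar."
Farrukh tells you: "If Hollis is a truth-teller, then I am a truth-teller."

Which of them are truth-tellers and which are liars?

Fatima: liar, Hollis: truth-teller, Farrukh: truth-teller

Consider Fatima. Suppose Fatima is a truth-teller.
Then no assignment of the remaining roles makes every statement match its speaker's type — contradiction.
So Fatima is a liar.
With that fixed, Hollis's statement is true, so Hollis is a truth-teller.
Consider Farrukh. Suppose Farrukh is a liar.
Then Fatima's statement comes out true, contradicting Fatima being a liar.
So Farrukh is a truth-teller.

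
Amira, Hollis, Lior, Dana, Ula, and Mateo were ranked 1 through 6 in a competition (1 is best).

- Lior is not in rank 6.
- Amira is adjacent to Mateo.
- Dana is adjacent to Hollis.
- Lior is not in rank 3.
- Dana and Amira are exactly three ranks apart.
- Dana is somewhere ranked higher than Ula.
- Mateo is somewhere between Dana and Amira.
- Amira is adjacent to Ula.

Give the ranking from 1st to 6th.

Lior, Dana, Hollis, Mateo, Amira, Ula

From clue 1: Lior is in {1,2,3,4,5}.
From clues 1–4: Lior is in {1,2,4,5}.
From clues 1–6: Lior is in {1,4,5}.
From clues 1–7: Lior is in {1,5}.
From clues 1–8: Lior → rank 1, Dana → rank 2, Hollis → rank 3, Mateo → rank 4, Amira → rank 5, Ula → rank 6.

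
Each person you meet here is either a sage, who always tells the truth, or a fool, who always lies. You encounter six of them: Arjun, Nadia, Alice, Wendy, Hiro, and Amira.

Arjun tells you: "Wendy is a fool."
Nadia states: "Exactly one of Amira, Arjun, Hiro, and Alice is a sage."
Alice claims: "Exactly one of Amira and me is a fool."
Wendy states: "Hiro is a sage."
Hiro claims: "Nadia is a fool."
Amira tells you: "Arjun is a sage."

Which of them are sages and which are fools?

Arjun: fool, Nadia: fool, Alice: sage, Wendy: sage, Hiro: sage, Amira: fool

Consider Arjun. Suppose Arjun is a sage.
Then no assignment of the remaining roles makes every statement match its speaker's type — contradiction.
So Arjun is a fool.
With that fixed, Amira's statement is false, so Amira is a fool.
Consider Nadia. Suppose Nadia is a sage.
Then no assignment of the remaining roles makes every statement match its speaker's type — contradiction.
So Nadia is a fool.
With that fixed, Hiro's statement is true, so Hiro is a sage.
With that fixed, Wendy's statement is true, so Wendy is a sage.
Consider Alice. Suppose Alice is a fool.
Then Nadia's statement comes out true, contradicting Nadia being a fool.
So Alice is a sage.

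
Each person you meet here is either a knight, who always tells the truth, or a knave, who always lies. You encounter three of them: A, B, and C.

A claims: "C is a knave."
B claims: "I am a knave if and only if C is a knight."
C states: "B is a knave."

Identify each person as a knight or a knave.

A: knight, B: knight, C: knave

Consider A. Suppose A is a knave.
Then no assignment of the remaining roles makes every statement match its speaker's type — contradiction.
So A is a knight.
Consider B. Suppose B is a knave.
Then no assignment of the remaining roles makes every statement match its speaker's type — contradiction.
So B is a knight.
With that fixed, C's statement is false, so C is a knave.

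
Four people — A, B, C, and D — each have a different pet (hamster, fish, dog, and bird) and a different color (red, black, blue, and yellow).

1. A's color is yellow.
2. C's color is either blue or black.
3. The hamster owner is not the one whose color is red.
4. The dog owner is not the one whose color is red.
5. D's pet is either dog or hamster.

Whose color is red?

Clue 1 rules out A for the one with color red.
With clues 1–2, C is impossible for the one with color red.
With clues 1–5, D is impossible for the one with color red.
That leaves B.

B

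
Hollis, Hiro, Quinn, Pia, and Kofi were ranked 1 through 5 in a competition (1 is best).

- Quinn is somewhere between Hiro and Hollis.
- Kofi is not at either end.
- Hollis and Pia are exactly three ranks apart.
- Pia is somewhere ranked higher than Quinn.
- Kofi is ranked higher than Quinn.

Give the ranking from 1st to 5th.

From clue 1: Quinn is in {2,3,4}.
From clues 1–3: Hollis is in {1,5}.
From clues 1–4: Hiro → rank 1, Pia → rank 2, Hollis → rank 5.
From clues 1–5: Kofi → rank 3, Quinn → rank 4.

Hiro, Pia, Kofi, Quinn, Hollis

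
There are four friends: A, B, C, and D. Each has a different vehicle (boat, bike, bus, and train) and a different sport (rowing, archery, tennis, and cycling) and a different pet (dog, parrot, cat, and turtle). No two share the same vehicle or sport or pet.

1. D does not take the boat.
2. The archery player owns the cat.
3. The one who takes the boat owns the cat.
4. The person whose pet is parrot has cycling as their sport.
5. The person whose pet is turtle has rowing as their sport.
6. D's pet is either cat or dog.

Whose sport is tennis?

With clues 1–6, A, B, and C are impossible for the one with sport tennis.
That leaves D.

D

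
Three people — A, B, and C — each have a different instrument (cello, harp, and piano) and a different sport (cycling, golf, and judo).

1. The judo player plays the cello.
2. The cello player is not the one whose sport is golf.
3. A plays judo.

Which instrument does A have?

cello

With clues 1–3, harp and piano are impossible for A's instrument.
That leaves cello.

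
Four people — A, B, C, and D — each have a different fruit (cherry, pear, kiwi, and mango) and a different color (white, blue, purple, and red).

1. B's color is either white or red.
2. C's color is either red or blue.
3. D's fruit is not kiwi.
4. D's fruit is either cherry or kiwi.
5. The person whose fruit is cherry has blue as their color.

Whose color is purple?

Clue 1 rules out B for the one with color purple.
With clues 1–2, C is impossible for the one with color purple.
With clues 1–5, D is impossible for the one with color purple.
That leaves A.

A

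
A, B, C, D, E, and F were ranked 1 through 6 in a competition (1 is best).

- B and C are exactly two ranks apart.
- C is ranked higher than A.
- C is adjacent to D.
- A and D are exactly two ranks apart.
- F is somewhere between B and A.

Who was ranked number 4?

D

With clues 1–4, E and F are ruled out for rank 4.
With clues 1–5, A, B, and C are ruled out for rank 4.
So rank 4 is D.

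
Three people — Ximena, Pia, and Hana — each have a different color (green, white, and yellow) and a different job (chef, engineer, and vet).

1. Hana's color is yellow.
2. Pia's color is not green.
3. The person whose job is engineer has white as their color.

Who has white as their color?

Pia

Clue 1 rules out Hana for the one with color white.
With clues 1–2, Ximena is impossible for the one with color white.
That leaves Pia.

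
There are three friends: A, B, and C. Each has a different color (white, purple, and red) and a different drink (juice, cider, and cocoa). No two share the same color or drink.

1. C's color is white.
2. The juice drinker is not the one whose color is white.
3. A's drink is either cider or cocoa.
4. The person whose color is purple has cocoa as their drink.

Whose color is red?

B

Clue 1 rules out C for the one with color red.
With clues 1–4, A is impossible for the one with color red.
That leaves B.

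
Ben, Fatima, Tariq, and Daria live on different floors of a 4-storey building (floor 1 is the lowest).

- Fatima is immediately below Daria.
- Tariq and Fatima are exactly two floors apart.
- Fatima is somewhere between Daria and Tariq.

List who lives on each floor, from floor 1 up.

From clue 1: Fatima is in {1,2,3}.
From clues 1–2: Ben is in {1,2,4}.
From clues 1–3: Tariq → floor 1, Ben → floor 2, Fatima → floor 3, Daria → floor 4.

Tariq, Ben, Fatima, Daria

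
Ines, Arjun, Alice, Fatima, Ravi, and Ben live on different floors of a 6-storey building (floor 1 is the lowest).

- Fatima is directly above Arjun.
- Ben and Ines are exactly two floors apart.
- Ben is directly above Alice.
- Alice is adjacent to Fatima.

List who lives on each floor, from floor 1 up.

Arjun, Fatima, Alice, Ben, Ravi, Ines

From clue 1: Arjun is in {1,2,3,4,5}.
From clues 1–2: Arjun is in {1,2,4,5}.
From clues 1–4: Arjun → floor 1, Fatima → floor 2, Alice → floor 3, Ben → floor 4, Ravi → floor 5, Ines → floor 6.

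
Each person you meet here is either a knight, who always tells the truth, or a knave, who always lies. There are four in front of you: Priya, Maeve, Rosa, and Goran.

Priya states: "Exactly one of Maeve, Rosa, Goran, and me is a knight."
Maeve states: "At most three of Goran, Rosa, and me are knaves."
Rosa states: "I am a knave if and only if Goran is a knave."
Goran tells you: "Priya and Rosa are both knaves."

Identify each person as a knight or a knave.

Regardless of anyone's role, Maeve's statement is true, so Maeve is a knight.
Consider Priya. Suppose Priya is a knight.
Then Priya's own statement would have to be true, but it can't be — contradiction.
So Priya is a knave.
Consider Rosa. Suppose Rosa is a knight.
Then no assignment of the remaining roles makes every statement match its speaker's type — contradiction.
So Rosa is a knave.
With that fixed, Goran's statement is true, so Goran is a knight.

Priya: knave, Maeve: knight, Rosa: knave, Goran: knight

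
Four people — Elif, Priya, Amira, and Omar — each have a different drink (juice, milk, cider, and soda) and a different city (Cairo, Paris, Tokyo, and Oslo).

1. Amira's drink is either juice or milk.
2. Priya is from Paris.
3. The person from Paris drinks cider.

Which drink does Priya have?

cider

With clues 1–3, juice, milk, and soda are impossible for Priya's drink.
That leaves cider.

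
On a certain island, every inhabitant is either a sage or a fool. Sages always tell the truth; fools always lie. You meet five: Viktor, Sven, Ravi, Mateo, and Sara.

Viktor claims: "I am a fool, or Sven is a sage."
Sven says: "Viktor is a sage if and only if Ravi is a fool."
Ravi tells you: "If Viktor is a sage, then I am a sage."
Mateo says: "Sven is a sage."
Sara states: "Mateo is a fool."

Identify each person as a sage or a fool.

Consider Viktor. Suppose Viktor is a fool.
Then Viktor's own statement would have to be false, but it can't be — contradiction.
So Viktor is a sage.
Consider Sven. Suppose Sven is a fool.
Then Viktor's statement comes out false, contradicting Viktor being a sage.
So Sven is a sage.
With that fixed, Mateo's statement is true, so Mateo is a sage.
With that fixed, Sara's statement is false, so Sara is a fool.
Consider Ravi. Suppose Ravi is a sage.
Then Sven's statement comes out false, contradicting Sven being a sage.
So Ravi is a fool.

Viktor: sage, Sven: sage, Ravi: fool, Mateo: sage, Sara: fool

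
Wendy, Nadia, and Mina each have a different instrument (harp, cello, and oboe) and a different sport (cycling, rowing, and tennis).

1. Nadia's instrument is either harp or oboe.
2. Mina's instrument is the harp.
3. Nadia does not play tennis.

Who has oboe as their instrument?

Nadia

With clues 1–2, Mina and Wendy are impossible for the one with instrument oboe.
That leaves Nadia.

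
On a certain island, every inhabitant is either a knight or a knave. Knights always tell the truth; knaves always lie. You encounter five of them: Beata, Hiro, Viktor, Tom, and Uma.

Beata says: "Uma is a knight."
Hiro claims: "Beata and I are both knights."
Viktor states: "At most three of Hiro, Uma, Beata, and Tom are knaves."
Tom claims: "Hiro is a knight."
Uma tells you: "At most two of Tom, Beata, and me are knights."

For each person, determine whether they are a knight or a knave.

Consider Beata. Suppose Beata is a knave.
Then no assignment of the remaining roles makes every statement match its speaker's type — contradiction.
So Beata is a knight.
With that fixed, Viktor's statement is true, so Viktor is a knight.
Consider Hiro. Suppose Hiro is a knight.
Then no assignment of the remaining roles makes every statement match its speaker's type — contradiction.
So Hiro is a knave.
With that fixed, Tom's statement is false, so Tom is a knave.
With that fixed, Uma's statement is true, so Uma is a knight.

Beata: knight, Hiro: knave, Viktor: knight, Tom: knave, Uma: knight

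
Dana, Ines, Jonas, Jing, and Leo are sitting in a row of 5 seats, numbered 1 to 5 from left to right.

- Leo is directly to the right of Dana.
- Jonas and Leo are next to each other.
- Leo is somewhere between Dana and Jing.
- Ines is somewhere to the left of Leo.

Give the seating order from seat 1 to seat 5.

From clue 1: Dana is in {1,2,3,4}.
From clues 1–2: Dana is in {1,2,3}.
From clues 1–3: Dana is in {1,2}.
From clues 1–4: Ines → seat 1, Dana → seat 2, Leo → seat 3, Jonas → seat 4, Jing → seat 5.

Ines, Dana, Leo, Jonas, Jing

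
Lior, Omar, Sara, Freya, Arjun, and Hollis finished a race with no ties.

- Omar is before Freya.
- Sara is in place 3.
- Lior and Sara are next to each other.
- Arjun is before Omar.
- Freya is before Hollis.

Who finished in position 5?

Freya

With clues 1–2, Sara is ruled out for place 5.
With clues 1–3, Lior is ruled out for place 5.
With clues 1–4, Arjun is ruled out for place 5.
With clues 1–5, Hollis and Omar are ruled out for place 5.
So place 5 is Freya.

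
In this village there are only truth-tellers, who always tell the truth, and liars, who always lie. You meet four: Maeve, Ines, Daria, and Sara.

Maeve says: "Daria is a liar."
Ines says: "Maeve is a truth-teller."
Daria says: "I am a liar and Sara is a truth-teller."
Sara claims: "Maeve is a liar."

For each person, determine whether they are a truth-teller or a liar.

Consider Maeve. Suppose Maeve is a liar.
Then no assignment of the remaining roles makes every statement match its speaker's type — contradiction.
So Maeve is a truth-teller.
With that fixed, Ines's statement is true, so Ines is a truth-teller.
With that fixed, Sara's statement is false, so Sara is a liar.
With that fixed, Daria's statement is false, so Daria is a liar.

Maeve: truth-teller, Ines: truth-teller, Daria: liar, Sara: liar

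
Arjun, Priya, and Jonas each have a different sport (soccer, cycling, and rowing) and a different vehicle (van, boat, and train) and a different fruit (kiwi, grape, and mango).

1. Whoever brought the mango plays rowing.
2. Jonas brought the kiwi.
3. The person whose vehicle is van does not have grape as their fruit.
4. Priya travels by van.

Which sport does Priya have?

With clues 1–4, cycling and soccer are impossible for Priya's sport.
That leaves rowing.

rowing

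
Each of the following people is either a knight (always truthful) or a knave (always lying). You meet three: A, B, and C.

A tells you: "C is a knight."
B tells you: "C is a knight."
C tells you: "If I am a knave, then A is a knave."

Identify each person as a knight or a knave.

A: knight, B: knight, C: knight

Consider A. Suppose A is a knave.
Then no assignment of the remaining roles makes every statement match its speaker's type — contradiction.
So A is a knight.
Consider B. Suppose B is a knave.
Then no assignment of the remaining roles makes every statement match its speaker's type — contradiction.
So B is a knight.
Consider C. Suppose C is a knave.
Then A's statement comes out false, contradicting A being a knight.
So C is a knight.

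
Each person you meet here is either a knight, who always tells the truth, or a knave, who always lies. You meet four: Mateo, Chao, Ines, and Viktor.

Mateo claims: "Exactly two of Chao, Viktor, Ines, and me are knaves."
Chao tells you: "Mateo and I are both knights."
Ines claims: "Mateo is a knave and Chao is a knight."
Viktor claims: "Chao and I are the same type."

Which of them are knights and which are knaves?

Consider Mateo. Suppose Mateo is a knave.
Then no assignment of the remaining roles makes every statement match its speaker's type — contradiction.
So Mateo is a knight.
With that fixed, Ines's statement is false, so Ines is a knave.
Consider Chao. Suppose Chao is a knave.
Then whichever role Viktor has, Viktor's statement has the wrong truth value — contradiction.
So Chao is a knight.
Consider Viktor. Suppose Viktor is a knight.
Then Mateo's statement comes out false, contradicting Mateo being a knight.
So Viktor is a knave.

Mateo: knight, Chao: knight, Ines: knave, Viktor: knave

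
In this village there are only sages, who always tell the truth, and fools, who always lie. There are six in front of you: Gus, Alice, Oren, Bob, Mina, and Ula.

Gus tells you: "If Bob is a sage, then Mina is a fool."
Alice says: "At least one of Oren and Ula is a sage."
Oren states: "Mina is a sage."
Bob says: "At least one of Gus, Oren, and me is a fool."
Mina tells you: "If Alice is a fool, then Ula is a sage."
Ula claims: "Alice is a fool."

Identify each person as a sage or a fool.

Consider Gus. Suppose Gus is a sage.
Then no assignment of the remaining roles makes every statement match its speaker's type — contradiction.
So Gus is a fool.
With that fixed, Bob's statement is true, so Bob is a sage.
Consider Alice. Suppose Alice is a fool.
Then no assignment of the remaining roles makes every statement match its speaker's type — contradiction.
So Alice is a sage.
With that fixed, Mina's statement is true, so Mina is a sage.
With that fixed, Ula's statement is false, so Ula is a fool.
With that fixed, Oren's statement is true, so Oren is a sage.

Gus: fool, Alice: sage, Oren: sage, Bob: sage, Mina: sage, Ula: fool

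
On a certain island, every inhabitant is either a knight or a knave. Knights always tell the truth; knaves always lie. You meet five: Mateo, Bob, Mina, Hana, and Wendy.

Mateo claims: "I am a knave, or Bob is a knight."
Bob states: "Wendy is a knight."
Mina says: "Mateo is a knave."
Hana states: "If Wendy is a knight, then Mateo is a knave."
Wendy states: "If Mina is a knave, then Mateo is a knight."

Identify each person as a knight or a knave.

Mateo: knight, Bob: knight, Mina: knave, Hana: knave, Wendy: knight

Consider Mateo. Suppose Mateo is a knave.
Then Mateo's own statement would have to be false, but it can't be — contradiction.
So Mateo is a knight.
With that fixed, Mina's statement is false, so Mina is a knave.
With that fixed, Wendy's statement is true, so Wendy is a knight.
With that fixed, Bob's statement is true, so Bob is a knight.
With that fixed, Hana's statement is false, so Hana is a knave.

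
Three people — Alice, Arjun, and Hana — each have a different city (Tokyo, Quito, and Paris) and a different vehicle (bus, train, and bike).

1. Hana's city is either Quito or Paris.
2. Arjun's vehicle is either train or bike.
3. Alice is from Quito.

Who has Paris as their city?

With clues 1–3, Alice and Arjun are impossible for the one with city Paris.
That leaves Hana.

Hana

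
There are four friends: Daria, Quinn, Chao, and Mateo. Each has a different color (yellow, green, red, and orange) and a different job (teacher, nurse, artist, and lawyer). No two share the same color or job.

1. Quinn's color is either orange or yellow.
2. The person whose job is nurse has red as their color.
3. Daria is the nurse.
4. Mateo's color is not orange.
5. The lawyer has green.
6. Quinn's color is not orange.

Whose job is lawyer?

Mateo

With clues 1–3, Daria is impossible for the one with job lawyer.
With clues 1–5, Quinn is impossible for the one with job lawyer.
With clues 1–6, Chao is impossible for the one with job lawyer.
That leaves Mateo.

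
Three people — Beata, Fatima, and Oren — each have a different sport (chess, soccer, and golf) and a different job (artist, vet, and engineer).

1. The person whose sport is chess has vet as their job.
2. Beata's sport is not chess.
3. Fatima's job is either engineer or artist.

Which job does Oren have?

vet

With clues 1–3, artist and engineer are impossible for Oren's job.
That leaves vet.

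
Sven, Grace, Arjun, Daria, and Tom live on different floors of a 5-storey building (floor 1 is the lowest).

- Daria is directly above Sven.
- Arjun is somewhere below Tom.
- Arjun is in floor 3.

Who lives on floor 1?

With clue 1, Daria is ruled out for floor 1.
With clues 1–2, Tom is ruled out for floor 1.
With clues 1–3, Arjun and Grace are ruled out for floor 1.
So floor 1 is Sven.

Sven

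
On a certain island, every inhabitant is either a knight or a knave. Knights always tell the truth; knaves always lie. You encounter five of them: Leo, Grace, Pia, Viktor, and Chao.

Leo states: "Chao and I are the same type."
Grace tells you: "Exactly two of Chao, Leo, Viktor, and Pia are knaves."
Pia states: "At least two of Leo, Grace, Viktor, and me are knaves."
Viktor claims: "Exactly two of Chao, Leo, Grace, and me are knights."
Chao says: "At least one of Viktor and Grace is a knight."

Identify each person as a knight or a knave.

Consider Leo. Suppose Leo is a knight.
Then no assignment of the remaining roles makes every statement match its speaker's type — contradiction.
So Leo is a knave.
Consider Grace. Suppose Grace is a knight.
Then no assignment of the remaining roles makes every statement match its speaker's type — contradiction.
So Grace is a knave.
With that fixed, Pia's statement is true, so Pia is a knight.
Consider Viktor. Suppose Viktor is a knave.
Then no assignment of the remaining roles makes every statement match its speaker's type — contradiction.
So Viktor is a knight.
With that fixed, Chao's statement is true, so Chao is a knight.

Leo: knave, Grace: knave, Pia: knight, Viktor: knight, Chao: knight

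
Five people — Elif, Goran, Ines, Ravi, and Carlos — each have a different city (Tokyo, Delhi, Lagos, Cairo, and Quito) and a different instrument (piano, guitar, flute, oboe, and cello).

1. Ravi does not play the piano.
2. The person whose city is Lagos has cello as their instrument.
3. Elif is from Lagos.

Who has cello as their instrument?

Elif

With clues 1–3, Carlos, Goran, Ines, and Ravi are impossible for the one with instrument cello.
That leaves Elif.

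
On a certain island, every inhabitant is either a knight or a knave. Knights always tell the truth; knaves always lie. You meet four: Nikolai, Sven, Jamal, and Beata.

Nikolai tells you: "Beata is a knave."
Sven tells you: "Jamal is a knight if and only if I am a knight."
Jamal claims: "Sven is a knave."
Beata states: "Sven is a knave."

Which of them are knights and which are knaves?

Nikolai: knave, Sven: knave, Jamal: knight, Beata: knight

Consider Nikolai. Suppose Nikolai is a knight.
Then no assignment of the remaining roles makes every statement match its speaker's type — contradiction.
So Nikolai is a knave.
Consider Sven. Suppose Sven is a knight.
Then no assignment of the remaining roles makes every statement match its speaker's type — contradiction.
So Sven is a knave.
With that fixed, Jamal's statement is true, so Jamal is a knight.
With that fixed, Beata's statement is true, so Beata is a knight.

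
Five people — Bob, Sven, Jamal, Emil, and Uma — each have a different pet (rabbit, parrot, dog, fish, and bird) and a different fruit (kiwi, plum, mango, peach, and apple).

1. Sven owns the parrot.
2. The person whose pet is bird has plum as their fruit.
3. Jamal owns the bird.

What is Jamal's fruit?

With clues 1–3, apple, kiwi, mango, and peach are impossible for Jamal's fruit.
That leaves plum.

plum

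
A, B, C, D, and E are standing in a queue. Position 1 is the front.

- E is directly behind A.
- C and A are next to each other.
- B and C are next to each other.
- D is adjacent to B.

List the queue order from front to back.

D, B, C, A, E

From clue 1: A is in {1,2,3,4}.
From clues 1–2: A is in {2,3,4}.
From clues 1–3: A is in {3,4}.
From clues 1–4: D → position 1, B → position 2, C → position 3, A → position 4, E → position 5.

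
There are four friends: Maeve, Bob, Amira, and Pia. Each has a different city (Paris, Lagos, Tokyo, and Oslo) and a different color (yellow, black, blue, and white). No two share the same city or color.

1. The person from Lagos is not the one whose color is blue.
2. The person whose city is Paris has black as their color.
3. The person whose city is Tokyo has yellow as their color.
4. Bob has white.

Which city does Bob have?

With clues 1–4, Oslo, Paris, and Tokyo are impossible for Bob's city.
That leaves Lagos.

Lagos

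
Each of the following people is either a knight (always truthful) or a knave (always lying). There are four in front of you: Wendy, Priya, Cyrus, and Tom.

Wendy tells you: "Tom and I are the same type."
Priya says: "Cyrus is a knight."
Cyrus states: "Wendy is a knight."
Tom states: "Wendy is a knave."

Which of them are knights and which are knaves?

Wendy: knave, Priya: knave, Cyrus: knave, Tom: knight

Consider Wendy. Suppose Wendy is a knight.
Then no assignment of the remaining roles makes every statement match its speaker's type — contradiction.
So Wendy is a knave.
With that fixed, Cyrus's statement is false, so Cyrus is a knave.
With that fixed, Tom's statement is true, so Tom is a knight.
With that fixed, Priya's statement is false, so Priya is a knave.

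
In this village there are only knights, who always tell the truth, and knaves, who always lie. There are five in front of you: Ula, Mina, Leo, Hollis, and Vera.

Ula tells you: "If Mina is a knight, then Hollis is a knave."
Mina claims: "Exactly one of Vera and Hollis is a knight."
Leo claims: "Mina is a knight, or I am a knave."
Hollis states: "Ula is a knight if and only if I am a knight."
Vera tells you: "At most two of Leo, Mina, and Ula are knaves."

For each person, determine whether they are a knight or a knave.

Ula: knight, Mina: knight, Leo: knight, Hollis: knave, Vera: knight

Consider Ula. Suppose Ula is a knave.
Then whichever role Hollis has, Hollis's statement has the wrong truth value — contradiction.
So Ula is a knight.
With that fixed, Vera's statement is true, so Vera is a knight.
Consider Mina. Suppose Mina is a knave.
Then whichever role Leo has, Leo's statement has the wrong truth value — contradiction.
So Mina is a knight.
With that fixed, Leo's statement is true, so Leo is a knight.
Consider Hollis. Suppose Hollis is a knight.
Then Ula's statement comes out false, contradicting Ula being a knight.
So Hollis is a knave.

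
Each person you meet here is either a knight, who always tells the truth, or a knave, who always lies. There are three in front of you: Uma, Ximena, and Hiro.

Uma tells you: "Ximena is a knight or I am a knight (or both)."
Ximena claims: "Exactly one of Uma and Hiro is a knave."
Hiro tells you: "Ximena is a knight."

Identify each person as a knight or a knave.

Consider Uma. Suppose Uma is a knight.
Then no assignment of the remaining roles makes every statement match its speaker's type — contradiction.
So Uma is a knave.
Consider Ximena. Suppose Ximena is a knight.
Then Uma's statement comes out true, contradicting Uma being a knave.
So Ximena is a knave.
With that fixed, Hiro's statement is false, so Hiro is a knave.

Uma: knave, Ximena: knave, Hiro: knave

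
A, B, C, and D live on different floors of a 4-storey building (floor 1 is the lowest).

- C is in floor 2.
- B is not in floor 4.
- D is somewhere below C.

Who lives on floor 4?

A

With clue 1, C is ruled out for floor 4.
With clues 1–2, B is ruled out for floor 4.
With clues 1–3, D is ruled out for floor 4.
So floor 4 is A.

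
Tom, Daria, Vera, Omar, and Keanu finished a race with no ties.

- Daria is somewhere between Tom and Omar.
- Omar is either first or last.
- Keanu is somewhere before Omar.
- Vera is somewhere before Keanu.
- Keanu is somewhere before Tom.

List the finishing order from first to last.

Vera, Keanu, Tom, Daria, Omar

From clue 1: Daria is in {2,3,4}.
From clues 1–2: Omar is in {1,5}.
From clues 1–3: Omar → place 5.
From clues 1–4: Tom is in {1,2,3}.
From clues 1–5: Vera → place 1, Keanu → place 2, Tom → place 3, Daria → place 4.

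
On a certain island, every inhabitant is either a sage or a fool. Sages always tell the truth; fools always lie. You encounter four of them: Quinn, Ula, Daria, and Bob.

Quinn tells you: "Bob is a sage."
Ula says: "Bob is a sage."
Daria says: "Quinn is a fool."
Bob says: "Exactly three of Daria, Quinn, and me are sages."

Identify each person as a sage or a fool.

Consider Quinn. Suppose Quinn is a sage.
Then no assignment of the remaining roles makes every statement match its speaker's type — contradiction.
So Quinn is a fool.
With that fixed, Daria's statement is true, so Daria is a sage.
With that fixed, Bob's statement is false, so Bob is a fool.
With that fixed, Ula's statement is false, so Ula is a fool.

Quinn: fool, Ula: fool, Daria: sage, Bob: fool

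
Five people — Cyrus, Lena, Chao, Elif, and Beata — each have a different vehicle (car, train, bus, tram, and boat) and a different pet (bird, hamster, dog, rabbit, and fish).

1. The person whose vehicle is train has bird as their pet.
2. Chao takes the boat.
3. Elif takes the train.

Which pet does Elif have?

With clues 1–3, dog, fish, hamster, and rabbit are impossible for Elif's pet.
That leaves bird.

bird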